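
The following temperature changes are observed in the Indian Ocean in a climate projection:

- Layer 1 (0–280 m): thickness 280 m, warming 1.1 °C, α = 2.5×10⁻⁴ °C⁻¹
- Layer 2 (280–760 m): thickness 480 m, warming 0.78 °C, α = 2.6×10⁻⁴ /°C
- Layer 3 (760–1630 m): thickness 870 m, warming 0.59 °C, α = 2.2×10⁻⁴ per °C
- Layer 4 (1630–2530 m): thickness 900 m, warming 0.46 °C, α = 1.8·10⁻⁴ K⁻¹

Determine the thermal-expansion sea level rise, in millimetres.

0–280 m: 280 × 2.5×10⁻⁴ × 1.1 = 0.07700 m
280–760 m: 480 × 2.6×10⁻⁴ × 0.78 = 0.097344 m
Layer 3: 2.2×10⁻⁴ × 0.59 × 870 = 0.112926 m
0.46 × 900 × 1.8×10⁻⁴ = 0.07452 m
Δh = 0.07700 + 0.097344 + 0.112926 + 0.07452 = 0.36179 m ≈ 360 mm

360 mm of thermosteric rise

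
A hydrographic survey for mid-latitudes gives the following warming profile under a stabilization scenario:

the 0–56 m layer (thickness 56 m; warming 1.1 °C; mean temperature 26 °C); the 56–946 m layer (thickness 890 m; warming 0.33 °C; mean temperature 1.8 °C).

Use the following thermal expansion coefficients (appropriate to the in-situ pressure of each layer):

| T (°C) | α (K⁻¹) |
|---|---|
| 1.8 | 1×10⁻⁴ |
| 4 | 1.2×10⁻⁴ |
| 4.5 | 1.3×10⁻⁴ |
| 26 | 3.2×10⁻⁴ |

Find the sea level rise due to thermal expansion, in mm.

Layer 1 at 26 °C → α = 3.2×10⁻⁴ K⁻¹
Layer 2 at 1.8 °C → α = 1×10⁻⁴ K⁻¹
Layer 1: 1.1 × 56 × 3.2×10⁻⁴ = 0.019712 m
56–946 m: 1×10⁻⁴ × 0.33 × 890 = 0.02937 m
Δh = 0.019712 + 0.02937 = 0.049082 m ≈ 49 mm

49 mm of thermosteric rise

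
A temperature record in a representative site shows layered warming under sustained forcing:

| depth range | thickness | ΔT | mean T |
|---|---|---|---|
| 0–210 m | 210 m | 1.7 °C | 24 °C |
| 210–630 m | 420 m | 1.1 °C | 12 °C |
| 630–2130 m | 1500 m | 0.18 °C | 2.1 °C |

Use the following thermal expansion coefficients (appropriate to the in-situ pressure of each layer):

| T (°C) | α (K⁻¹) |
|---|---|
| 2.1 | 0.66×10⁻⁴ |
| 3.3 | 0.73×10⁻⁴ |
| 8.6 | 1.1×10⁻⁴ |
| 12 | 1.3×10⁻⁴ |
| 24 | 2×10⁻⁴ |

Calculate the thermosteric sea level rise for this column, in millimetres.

about 149 mm

Layer 1 at 24 °C → α = 2×10⁻⁴ K⁻¹
Layer 2 at 12 °C → α = 1.3×10⁻⁴ K⁻¹
Layer 3 at 2.1 °C → α = 0.66×10⁻⁴ K⁻¹
0–210 m: 2×10⁻⁴ × 1.7 × 210 = 0.07140 m
1.3×10⁻⁴ × 1.1 × 420 = 0.06006 m
Layer 3: 0.66×10⁻⁴ × 0.18 × 1500 = 0.01782 m
Δh = 0.07140 + 0.06006 + 0.01782 = 0.14928 m ≈ 149 mm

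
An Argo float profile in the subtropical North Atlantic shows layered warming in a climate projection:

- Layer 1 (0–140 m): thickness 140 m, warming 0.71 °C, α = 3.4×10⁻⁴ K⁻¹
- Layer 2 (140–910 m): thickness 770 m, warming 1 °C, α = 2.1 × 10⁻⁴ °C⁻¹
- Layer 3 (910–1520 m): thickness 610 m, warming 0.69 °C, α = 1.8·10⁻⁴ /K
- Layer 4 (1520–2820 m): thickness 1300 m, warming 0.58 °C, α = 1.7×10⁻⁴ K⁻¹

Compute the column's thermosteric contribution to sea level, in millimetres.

about 399 mm

Layer 1: 140 × 0.71 × 3.4×10⁻⁴ = 0.033796 m
770 × 1 × 2.1×10⁻⁴ = 0.16170 m
0.69 × 610 × 1.8×10⁻⁴ = 0.075762 m
Layer 4: 1300 × 1.7×10⁻⁴ × 0.58 = 0.12818 m
Δh = 0.033796 + 0.16170 + 0.075762 + 0.12818 = 0.399438 m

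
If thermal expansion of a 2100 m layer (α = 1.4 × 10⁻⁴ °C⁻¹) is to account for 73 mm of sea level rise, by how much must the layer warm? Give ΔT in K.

ΔT = Δh/(αH) = 0.073 / (1.4×10⁻⁴ × 2100) ≈ 0.2483 K

about 0.248 K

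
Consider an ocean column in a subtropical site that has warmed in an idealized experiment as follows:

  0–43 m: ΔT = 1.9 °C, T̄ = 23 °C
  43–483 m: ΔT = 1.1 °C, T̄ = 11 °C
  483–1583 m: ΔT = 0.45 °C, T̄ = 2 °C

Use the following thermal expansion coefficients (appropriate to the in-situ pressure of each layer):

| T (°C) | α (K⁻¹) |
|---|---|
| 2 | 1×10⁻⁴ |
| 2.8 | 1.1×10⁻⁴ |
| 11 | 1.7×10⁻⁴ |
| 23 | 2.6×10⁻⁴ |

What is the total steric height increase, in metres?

Layer 1 at 23 °C → α = 2.6×10⁻⁴ K⁻¹
Layer 2 at 11 °C → α = 1.7×10⁻⁴ K⁻¹
Layer 3 at 2 °C → α = 1×10⁻⁴ K⁻¹
0–43 m: 43 × 2.6×10⁻⁴ × 1.9 = 0.021242 m
43–483 m: 1.1 × 440 × 1.7×10⁻⁴ = 0.08228 m
1100 × 0.45 × 1×10⁻⁴ = 0.04950 m
Δh = 0.021242 + 0.08228 + 0.04950 = 0.153022 m

Δh ≈ 0.153 m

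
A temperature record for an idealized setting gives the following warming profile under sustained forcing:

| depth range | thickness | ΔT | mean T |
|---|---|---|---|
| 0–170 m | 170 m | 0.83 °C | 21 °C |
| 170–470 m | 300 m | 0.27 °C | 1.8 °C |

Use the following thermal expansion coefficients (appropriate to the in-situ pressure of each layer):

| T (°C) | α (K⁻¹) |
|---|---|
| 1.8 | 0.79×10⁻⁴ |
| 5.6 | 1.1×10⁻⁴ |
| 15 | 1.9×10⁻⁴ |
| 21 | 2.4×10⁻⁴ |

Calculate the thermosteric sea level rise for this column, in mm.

Δh = 40.3 mm

Layer 1 at 21 °C → α = 2.4×10⁻⁴ K⁻¹
Layer 2 at 1.8 °C → α = 0.79×10⁻⁴ K⁻¹
Layer 1: 170 × 0.83 × 2.4×10⁻⁴ = 0.033864 m
Layer 2: 300 × 0.79×10⁻⁴ × 0.27 = 0.006399 m
Δh = 0.033864 + 0.006399 = 0.040263 m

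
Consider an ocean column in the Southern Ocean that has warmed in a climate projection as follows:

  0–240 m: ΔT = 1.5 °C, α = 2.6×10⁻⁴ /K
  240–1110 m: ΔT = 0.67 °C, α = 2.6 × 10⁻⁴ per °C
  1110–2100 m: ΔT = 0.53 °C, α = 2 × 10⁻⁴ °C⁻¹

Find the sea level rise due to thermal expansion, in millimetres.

about 350 mm

2.6×10⁻⁴ × 1.5 × 240 = 0.09360 m
240–1110 m: 0.67 × 870 × 2.6×10⁻⁴ = 0.151554 m
1110–2100 m: 990 × 2×10⁻⁴ × 0.53 = 0.10494 m
Δh = 0.09360 + 0.151554 + 0.10494 = 0.350094 m ≈ 350 mm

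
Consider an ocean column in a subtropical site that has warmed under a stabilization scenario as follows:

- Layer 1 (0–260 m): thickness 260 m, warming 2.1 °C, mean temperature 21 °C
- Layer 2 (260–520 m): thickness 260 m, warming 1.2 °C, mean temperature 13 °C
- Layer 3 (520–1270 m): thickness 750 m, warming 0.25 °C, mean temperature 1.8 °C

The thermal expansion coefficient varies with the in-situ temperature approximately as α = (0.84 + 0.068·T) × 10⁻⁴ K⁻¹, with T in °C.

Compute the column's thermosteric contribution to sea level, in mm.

Δh = 200 mm

Layer 1: α = (0.84 + 0.068×21)×10⁻⁴ = 2.268×10⁻⁴ K⁻¹
Layer 2: α = (0.84 + 0.068×13)×10⁻⁴ = 1.724×10⁻⁴ K⁻¹
Layer 3: α = (0.84 + 0.068×1.8)×10⁻⁴ = 0.9624×10⁻⁴ K⁻¹
Layer 1: 2.268×10⁻⁴ × 260 × 2.1 = 0.1238328 m
1.2 × 260 × 1.724×10⁻⁴ = 0.0537888 m
520–1270 m: 0.25 × 750 × 0.9624×10⁻⁴ = 0.018045 m
Δh = 0.1238328 + 0.0537888 + 0.018045 = 0.1956666 m ≈ 200 mm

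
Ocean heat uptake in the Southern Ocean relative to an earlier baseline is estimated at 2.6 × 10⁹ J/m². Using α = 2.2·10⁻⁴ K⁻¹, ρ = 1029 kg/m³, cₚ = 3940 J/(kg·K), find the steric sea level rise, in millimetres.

Δh = αQ/(ρcₚ) = 2.2×10⁻⁴ × 2.6×10⁹ / (1029 × 3940) ≈ 0.14109 m

141 mm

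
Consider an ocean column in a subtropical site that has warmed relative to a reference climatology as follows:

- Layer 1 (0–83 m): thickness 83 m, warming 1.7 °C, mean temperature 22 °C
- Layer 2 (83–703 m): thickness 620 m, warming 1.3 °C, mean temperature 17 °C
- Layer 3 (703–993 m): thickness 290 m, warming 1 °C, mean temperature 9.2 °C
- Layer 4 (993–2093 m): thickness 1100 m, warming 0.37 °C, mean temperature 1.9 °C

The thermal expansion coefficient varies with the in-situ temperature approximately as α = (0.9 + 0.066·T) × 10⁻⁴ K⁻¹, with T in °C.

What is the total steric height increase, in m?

Δh ≈ 0.282 m

Layer 1: α = (0.9 + 0.066×22)×10⁻⁴ = 2.352×10⁻⁴ K⁻¹
Layer 2: α = (0.9 + 0.066×17)×10⁻⁴ = 2.022×10⁻⁴ K⁻¹
Layer 3: α = (0.9 + 0.066×9.2)×10⁻⁴ = 1.5072×10⁻⁴ K⁻¹
Layer 4: α = (0.9 + 0.066×1.9)×10⁻⁴ = 1.0254×10⁻⁴ K⁻¹
0–83 m: 83 × 2.352×10⁻⁴ × 1.7 = 0.03318672 m
83–703 m: 1.3 × 620 × 2.022×10⁻⁴ = 0.1629732 m
703–993 m: 1 × 290 × 1.5072×10⁻⁴ = 0.0437088 m
Layer 4: 0.37 × 1.0254×10⁻⁴ × 1100 = 0.04173378 m
Δh = 0.03318672 + 0.1629732 + 0.0437088 + 0.04173378 = 0.2816025 m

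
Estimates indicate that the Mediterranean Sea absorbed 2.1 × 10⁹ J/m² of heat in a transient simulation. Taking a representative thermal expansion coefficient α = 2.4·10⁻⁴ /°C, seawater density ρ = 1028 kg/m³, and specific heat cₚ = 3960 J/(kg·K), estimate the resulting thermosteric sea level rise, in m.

Δh = αQ/(ρcₚ) = 2.4×10⁻⁴ × 2.1×10⁹ / (1028 × 3960) ≈ 0.12381 m

0.124 m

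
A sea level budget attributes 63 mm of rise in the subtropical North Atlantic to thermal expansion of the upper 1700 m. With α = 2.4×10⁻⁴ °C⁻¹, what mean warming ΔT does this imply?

ΔT ≈ 0.154 °C

ΔT = Δh/(αH) = 0.063 / (2.4×10⁻⁴ × 1700) ≈ 0.1544 °C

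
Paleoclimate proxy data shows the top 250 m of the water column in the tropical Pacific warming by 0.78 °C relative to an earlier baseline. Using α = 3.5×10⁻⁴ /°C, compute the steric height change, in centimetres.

Δh ≈ 6.8 cm

Δh = αΔT·H = 3.5×10⁻⁴ × 0.78 × 250 = 0.06825 m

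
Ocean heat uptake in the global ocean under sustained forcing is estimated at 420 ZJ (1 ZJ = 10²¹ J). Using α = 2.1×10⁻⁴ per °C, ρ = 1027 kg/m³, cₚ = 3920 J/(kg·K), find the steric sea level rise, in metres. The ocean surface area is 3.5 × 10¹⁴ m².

Per unit area: Q = 420×10²¹ / (3.5×10¹⁴) = 1.2×10⁹ J/m²
Δh = αQ/(ρcₚ) = 2.1×10⁻⁴ × 1.2×10⁹ / (1027 × 3920) ≈ 0.062596 m

Δh ≈ 0.0626 m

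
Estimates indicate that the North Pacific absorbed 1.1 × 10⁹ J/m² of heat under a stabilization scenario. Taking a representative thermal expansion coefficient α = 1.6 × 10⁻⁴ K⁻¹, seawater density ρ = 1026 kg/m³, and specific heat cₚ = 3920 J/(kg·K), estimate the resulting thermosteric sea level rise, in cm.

Δh = αQ/(ρcₚ) = 1.6×10⁻⁴ × 1.1×10⁹ / (1026 × 3920) ≈ 0.04376 m

4.4 cm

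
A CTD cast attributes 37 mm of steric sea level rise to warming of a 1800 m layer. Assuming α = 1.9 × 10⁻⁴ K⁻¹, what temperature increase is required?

0.108 °C

ΔT = Δh/(αH) = 0.037 / (1.9×10⁻⁴ × 1800) ≈ 0.1082 °C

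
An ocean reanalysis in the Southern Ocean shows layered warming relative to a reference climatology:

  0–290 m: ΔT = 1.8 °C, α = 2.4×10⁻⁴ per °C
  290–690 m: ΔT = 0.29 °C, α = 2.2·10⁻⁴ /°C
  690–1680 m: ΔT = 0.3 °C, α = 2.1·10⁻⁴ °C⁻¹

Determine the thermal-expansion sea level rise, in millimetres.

Layer 1: 2.4×10⁻⁴ × 290 × 1.8 = 0.12528 m
Layer 2: 2.2×10⁻⁴ × 400 × 0.29 = 0.02552 m
Layer 3: 2.1×10⁻⁴ × 0.3 × 990 = 0.06237 m
Δh = 0.12528 + 0.02552 + 0.06237 = 0.21317 m ≈ 210 mm

Δh ≈ 210 mm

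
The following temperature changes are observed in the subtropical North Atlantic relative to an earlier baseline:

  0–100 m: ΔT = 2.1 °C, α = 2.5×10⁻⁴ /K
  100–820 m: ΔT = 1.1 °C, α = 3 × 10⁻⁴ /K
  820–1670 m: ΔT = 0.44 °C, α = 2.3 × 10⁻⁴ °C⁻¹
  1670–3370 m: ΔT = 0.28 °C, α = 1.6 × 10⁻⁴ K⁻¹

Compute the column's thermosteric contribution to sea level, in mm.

Δh ≈ 450 mm

2.5×10⁻⁴ × 100 × 2.1 = 0.05250 m
100–820 m: 720 × 3×10⁻⁴ × 1.1 = 0.23760 m
820–1670 m: 850 × 0.44 × 2.3×10⁻⁴ = 0.08602 m
1700 × 0.28 × 1.6×10⁻⁴ = 0.07616 m
Δh = 0.05250 + 0.23760 + 0.08602 + 0.07616 = 0.45228 m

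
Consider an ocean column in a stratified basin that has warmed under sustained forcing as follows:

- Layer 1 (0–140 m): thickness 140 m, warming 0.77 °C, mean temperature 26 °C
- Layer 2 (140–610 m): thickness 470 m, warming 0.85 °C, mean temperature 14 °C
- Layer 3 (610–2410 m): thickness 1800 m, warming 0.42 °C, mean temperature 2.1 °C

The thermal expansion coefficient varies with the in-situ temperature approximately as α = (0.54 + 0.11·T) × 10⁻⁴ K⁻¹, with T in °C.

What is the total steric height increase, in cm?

Layer 1: α = (0.54 + 0.11×26)×10⁻⁴ = 3.4×10⁻⁴ K⁻¹
Layer 2: α = (0.54 + 0.11×14)×10⁻⁴ = 2.08×10⁻⁴ K⁻¹
Layer 3: α = (0.54 + 0.11×2.1)×10⁻⁴ = 0.771×10⁻⁴ K⁻¹
140 × 3.4×10⁻⁴ × 0.77 = 0.036652 m
140–610 m: 0.85 × 2.08×10⁻⁴ × 470 = 0.083096 m
Layer 3: 0.771×10⁻⁴ × 0.42 × 1800 = 0.0582876 m
Δh = 0.036652 + 0.083096 + 0.0582876 = 0.1780356 m ≈ 18 cm

Δh ≈ 18 cm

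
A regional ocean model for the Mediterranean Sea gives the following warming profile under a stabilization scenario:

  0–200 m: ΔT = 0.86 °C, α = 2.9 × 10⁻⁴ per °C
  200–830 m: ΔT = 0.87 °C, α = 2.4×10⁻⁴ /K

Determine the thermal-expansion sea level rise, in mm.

Layer 1: 0.86 × 2.9×10⁻⁴ × 200 = 0.04988 m
200–830 m: 630 × 2.4×10⁻⁴ × 0.87 = 0.131544 m
Δh = 0.04988 + 0.131544 = 0.181424 m

about 180 mm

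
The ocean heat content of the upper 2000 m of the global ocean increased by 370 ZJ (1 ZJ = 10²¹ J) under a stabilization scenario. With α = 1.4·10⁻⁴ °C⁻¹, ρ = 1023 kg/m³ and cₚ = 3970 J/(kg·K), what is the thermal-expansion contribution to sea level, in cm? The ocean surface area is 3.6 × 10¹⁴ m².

Per unit area: Q = 370×10²¹ / (3.6×10¹⁴) ≈ 1.028×10⁹ J/m²
Δh = αQ/(ρcₚ) = 1.4×10⁻⁴ × 1.028×10⁹ / (1023 × 3970) ≈ 0.035437 m

Δh ≈ 3.54 cm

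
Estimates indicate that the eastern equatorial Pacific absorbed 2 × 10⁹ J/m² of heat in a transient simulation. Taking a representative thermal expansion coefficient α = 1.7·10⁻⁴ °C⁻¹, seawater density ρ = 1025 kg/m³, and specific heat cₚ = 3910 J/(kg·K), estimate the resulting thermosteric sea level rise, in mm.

Δh = αQ/(ρcₚ) = 1.7×10⁻⁴ × 2×10⁹ / (1025 × 3910) ≈ 0.084836 m

Δh ≈ 85 mm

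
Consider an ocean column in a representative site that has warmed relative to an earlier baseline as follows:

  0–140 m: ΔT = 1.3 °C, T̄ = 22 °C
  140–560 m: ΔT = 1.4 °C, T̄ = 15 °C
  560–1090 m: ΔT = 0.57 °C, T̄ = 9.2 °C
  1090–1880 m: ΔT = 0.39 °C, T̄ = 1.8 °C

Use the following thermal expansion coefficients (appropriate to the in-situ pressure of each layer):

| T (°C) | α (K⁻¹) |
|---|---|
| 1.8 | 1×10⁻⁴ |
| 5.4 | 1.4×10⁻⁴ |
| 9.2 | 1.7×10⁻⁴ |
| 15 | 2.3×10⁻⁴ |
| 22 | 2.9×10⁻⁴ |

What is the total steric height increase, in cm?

27 cm

Layer 1 at 22 °C → α = 2.9×10⁻⁴ K⁻¹
Layer 2 at 15 °C → α = 2.3×10⁻⁴ K⁻¹
Layer 3 at 9.2 °C → α = 1.7×10⁻⁴ K⁻¹
Layer 4 at 1.8 °C → α = 1×10⁻⁴ K⁻¹
Layer 1: 2.9×10⁻⁴ × 140 × 1.3 = 0.05278 m
1.4 × 420 × 2.3×10⁻⁴ = 0.13524 m
1.7×10⁻⁴ × 530 × 0.57 = 0.051357 m
Layer 4: 790 × 0.39 × 1×10⁻⁴ = 0.03081 m
Δh = 0.05278 + 0.13524 + 0.051357 + 0.03081 = 0.270187 m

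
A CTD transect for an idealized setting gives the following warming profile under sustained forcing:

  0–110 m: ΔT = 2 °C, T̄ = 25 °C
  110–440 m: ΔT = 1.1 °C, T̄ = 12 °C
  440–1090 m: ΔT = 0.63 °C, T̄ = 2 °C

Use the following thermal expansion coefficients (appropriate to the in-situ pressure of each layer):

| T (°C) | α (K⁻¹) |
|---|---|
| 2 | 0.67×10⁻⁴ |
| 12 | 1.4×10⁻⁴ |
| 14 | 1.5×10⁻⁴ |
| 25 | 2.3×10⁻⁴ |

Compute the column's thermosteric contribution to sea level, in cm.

Layer 1 at 25 °C → α = 2.3×10⁻⁴ K⁻¹
Layer 2 at 12 °C → α = 1.4×10⁻⁴ K⁻¹
Layer 3 at 2 °C → α = 0.67×10⁻⁴ K⁻¹
110 × 2.3×10⁻⁴ × 2 = 0.05060 m
Layer 2: 330 × 1.1 × 1.4×10⁻⁴ = 0.05082 m
Layer 3: 0.63 × 0.67×10⁻⁴ × 650 = 0.0274365 m
Δh = 0.05060 + 0.05082 + 0.0274365 = 0.1288565 m ≈ 13 cm

Δh ≈ 13 cm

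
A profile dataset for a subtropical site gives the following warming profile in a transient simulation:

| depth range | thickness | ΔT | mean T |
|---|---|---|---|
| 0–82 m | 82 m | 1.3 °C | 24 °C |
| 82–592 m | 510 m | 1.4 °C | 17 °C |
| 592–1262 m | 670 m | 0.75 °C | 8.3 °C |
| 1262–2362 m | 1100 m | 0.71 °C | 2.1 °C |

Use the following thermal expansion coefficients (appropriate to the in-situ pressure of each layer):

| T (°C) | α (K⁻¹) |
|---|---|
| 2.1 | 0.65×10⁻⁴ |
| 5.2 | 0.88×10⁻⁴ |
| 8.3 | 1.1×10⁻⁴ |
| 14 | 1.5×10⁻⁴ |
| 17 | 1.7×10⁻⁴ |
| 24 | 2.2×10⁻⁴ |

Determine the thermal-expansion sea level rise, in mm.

251 mm of thermosteric rise

Layer 1 at 24 °C → α = 2.2×10⁻⁴ K⁻¹
Layer 2 at 17 °C → α = 1.7×10⁻⁴ K⁻¹
Layer 3 at 8.3 °C → α = 1.1×10⁻⁴ K⁻¹
Layer 4 at 2.1 °C → α = 0.65×10⁻⁴ K⁻¹
1.3 × 2.2×10⁻⁴ × 82 = 0.023452 m
Layer 2: 1.4 × 1.7×10⁻⁴ × 510 = 0.12138 m
0.75 × 670 × 1.1×10⁻⁴ = 0.055275 m
1262–2362 m: 0.71 × 0.65×10⁻⁴ × 1100 = 0.050765 m
Δh = 0.023452 + 0.12138 + 0.055275 + 0.050765 = 0.250872 m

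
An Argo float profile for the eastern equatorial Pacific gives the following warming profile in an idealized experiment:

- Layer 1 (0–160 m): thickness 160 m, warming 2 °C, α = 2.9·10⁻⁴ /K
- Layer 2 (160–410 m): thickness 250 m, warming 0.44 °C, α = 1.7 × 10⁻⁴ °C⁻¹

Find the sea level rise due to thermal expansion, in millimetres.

112 mm

160 × 2.9×10⁻⁴ × 2 = 0.09280 m
250 × 0.44 × 1.7×10⁻⁴ = 0.01870 m
Δh = 0.09280 + 0.01870 = 0.11150 m ≈ 112 mm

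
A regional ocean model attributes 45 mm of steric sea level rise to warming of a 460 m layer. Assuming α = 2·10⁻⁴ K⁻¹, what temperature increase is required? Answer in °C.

ΔT = Δh/(αH) = 0.045 / (2×10⁻⁴ × 460) ≈ 0.4891 °C

about 0.489 °C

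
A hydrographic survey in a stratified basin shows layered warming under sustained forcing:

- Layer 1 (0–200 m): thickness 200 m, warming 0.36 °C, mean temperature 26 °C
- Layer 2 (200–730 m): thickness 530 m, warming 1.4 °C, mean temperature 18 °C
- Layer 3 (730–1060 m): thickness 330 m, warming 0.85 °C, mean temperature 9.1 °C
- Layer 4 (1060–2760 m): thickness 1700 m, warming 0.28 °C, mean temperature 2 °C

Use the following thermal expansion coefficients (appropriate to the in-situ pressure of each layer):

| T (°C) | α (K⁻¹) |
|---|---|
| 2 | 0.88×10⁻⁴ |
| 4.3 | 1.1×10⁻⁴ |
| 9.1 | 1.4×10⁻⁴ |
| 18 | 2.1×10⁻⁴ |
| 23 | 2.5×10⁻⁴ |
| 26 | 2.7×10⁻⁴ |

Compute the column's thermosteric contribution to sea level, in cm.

Layer 1 at 26 °C → α = 2.7×10⁻⁴ K⁻¹
Layer 2 at 18 °C → α = 2.1×10⁻⁴ K⁻¹
Layer 3 at 9.1 °C → α = 1.4×10⁻⁴ K⁻¹
Layer 4 at 2 °C → α = 0.88×10⁻⁴ K⁻¹
0–200 m: 200 × 2.7×10⁻⁴ × 0.36 = 0.01944 m
Layer 2: 2.1×10⁻⁴ × 1.4 × 530 = 0.15582 m
Layer 3: 330 × 1.4×10⁻⁴ × 0.85 = 0.03927 m
Layer 4: 0.88×10⁻⁴ × 0.28 × 1700 = 0.041888 m
Δh = 0.01944 + 0.15582 + 0.03927 + 0.041888 = 0.256418 m

25.6 cm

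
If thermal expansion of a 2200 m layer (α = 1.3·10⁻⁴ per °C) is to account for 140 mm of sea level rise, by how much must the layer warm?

ΔT = Δh/(αH) = 0.14 / (1.3×10⁻⁴ × 2200) ≈ 0.4895 K

about 0.490 K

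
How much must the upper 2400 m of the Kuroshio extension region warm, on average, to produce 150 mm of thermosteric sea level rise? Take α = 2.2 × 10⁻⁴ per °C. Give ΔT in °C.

0.284 °C

ΔT = Δh/(αH) = 0.15 / (2.2×10⁻⁴ × 2400) ≈ 0.2841 °C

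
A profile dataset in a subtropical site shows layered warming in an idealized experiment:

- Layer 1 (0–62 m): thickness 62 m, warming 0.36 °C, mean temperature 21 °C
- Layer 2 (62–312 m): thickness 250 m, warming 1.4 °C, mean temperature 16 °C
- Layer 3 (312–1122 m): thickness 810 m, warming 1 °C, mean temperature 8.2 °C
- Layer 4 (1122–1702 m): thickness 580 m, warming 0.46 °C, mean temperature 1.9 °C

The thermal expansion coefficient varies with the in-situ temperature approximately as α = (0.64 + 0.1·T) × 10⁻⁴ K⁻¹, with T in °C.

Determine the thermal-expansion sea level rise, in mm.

Layer 1: α = (0.64 + 0.1×21)×10⁻⁴ = 2.74×10⁻⁴ K⁻¹
Layer 2: α = (0.64 + 0.1×16)×10⁻⁴ = 2.24×10⁻⁴ K⁻¹
Layer 3: α = (0.64 + 0.1×8.2)×10⁻⁴ = 1.46×10⁻⁴ K⁻¹
Layer 4: α = (0.64 + 0.1×1.9)×10⁻⁴ = 0.83×10⁻⁴ K⁻¹
Layer 1: 62 × 2.74×10⁻⁴ × 0.36 = 0.00611568 m
Layer 2: 1.4 × 2.24×10⁻⁴ × 250 = 0.07840 m
Layer 3: 1 × 1.46×10⁻⁴ × 810 = 0.11826 m
Layer 4: 0.83×10⁻⁴ × 0.46 × 580 = 0.0221444 m
Δh = 0.00611568 + 0.07840 + 0.11826 + 0.0221444 = 0.22492008 m

Δh ≈ 220 mm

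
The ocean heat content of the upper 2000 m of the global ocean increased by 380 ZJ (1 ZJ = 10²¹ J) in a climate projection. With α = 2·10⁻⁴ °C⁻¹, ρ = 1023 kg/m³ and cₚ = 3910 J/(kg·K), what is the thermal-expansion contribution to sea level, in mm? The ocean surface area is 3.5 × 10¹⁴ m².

54.3 mm

Per unit area: Q = 380×10²¹ / (3.5×10¹⁴) ≈ 1.086×10⁹ J/m²
Δh = αQ/(ρcₚ) = 2×10⁻⁴ × 1.086×10⁹ / (1023 × 3910) ≈ 0.054301 m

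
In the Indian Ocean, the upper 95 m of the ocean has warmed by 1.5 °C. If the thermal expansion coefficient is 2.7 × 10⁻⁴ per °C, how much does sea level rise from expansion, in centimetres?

Δh = αΔT·H = 2.7×10⁻⁴ × 1.5 × 95 = 0.038475 m

3.8 cm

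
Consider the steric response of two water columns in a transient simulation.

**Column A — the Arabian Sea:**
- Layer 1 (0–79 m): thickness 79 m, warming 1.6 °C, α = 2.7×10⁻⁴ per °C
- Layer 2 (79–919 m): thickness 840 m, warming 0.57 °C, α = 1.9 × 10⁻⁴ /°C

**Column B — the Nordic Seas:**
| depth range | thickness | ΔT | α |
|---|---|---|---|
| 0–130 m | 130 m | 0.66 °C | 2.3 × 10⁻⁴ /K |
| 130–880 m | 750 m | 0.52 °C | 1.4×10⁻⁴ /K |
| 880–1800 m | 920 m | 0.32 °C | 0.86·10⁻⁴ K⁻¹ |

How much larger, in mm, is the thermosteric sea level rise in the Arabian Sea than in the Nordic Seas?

25 mm larger

A 0–79 m: 79 × 1.6 × 2.7×10⁻⁴ = 0.034128 m
A 79–919 m: 840 × 1.9×10⁻⁴ × 0.57 = 0.090972 m
A total: 0.12510 m
B 0–130 m: 0.66 × 130 × 2.3×10⁻⁴ = 0.019734 m
B 130–880 m: 750 × 0.52 × 1.4×10⁻⁴ = 0.05460 m
B 880–1800 m: 0.86×10⁻⁴ × 0.32 × 920 = 0.0253184 m
B total: 0.0996524 m
Difference: 0.12510 − 0.0996524 = 0.0254476 m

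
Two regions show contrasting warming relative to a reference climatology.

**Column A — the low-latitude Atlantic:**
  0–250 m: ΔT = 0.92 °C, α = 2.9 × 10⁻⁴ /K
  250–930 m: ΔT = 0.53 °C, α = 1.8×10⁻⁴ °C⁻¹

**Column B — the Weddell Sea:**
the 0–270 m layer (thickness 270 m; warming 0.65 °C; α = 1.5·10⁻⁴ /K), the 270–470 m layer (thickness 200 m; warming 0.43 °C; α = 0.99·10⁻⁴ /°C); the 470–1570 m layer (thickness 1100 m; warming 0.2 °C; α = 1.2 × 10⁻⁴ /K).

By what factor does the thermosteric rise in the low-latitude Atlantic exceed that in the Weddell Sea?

A Layer 1: 2.9×10⁻⁴ × 0.92 × 250 = 0.06670 m
A 680 × 1.8×10⁻⁴ × 0.53 = 0.064872 m
A total: 0.131572 m
B Layer 1: 1.5×10⁻⁴ × 270 × 0.65 = 0.026325 m
B Layer 2: 0.43 × 0.99×10⁻⁴ × 200 = 0.008514 m
B 0.2 × 1100 × 1.2×10⁻⁴ = 0.02640 m
B total: 0.061239 m
Ratio: 0.131572 / 0.061239 ≈ 2.149

a factor of 2.15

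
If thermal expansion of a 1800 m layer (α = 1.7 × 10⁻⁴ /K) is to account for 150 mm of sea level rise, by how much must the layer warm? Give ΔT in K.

0.490 K

ΔT = Δh/(αH) = 0.15 / (1.7×10⁻⁴ × 1800) ≈ 0.4902 K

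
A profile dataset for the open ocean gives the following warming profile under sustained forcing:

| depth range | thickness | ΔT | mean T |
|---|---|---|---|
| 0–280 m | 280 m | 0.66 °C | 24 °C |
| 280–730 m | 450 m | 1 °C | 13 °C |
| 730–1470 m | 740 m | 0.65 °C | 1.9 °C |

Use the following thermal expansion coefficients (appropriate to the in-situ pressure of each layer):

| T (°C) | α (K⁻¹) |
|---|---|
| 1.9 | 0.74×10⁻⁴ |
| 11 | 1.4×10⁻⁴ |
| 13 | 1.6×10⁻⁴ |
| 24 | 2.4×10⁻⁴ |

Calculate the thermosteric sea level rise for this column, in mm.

Δh ≈ 152 mm

Layer 1 at 24 °C → α = 2.4×10⁻⁴ K⁻¹
Layer 2 at 13 °C → α = 1.6×10⁻⁴ K⁻¹
Layer 3 at 1.9 °C → α = 0.74×10⁻⁴ K⁻¹
0–280 m: 0.66 × 2.4×10⁻⁴ × 280 = 0.044352 m
Layer 2: 450 × 1 × 1.6×10⁻⁴ = 0.07200 m
740 × 0.65 × 0.74×10⁻⁴ = 0.035594 m
Δh = 0.044352 + 0.07200 + 0.035594 = 0.151946 m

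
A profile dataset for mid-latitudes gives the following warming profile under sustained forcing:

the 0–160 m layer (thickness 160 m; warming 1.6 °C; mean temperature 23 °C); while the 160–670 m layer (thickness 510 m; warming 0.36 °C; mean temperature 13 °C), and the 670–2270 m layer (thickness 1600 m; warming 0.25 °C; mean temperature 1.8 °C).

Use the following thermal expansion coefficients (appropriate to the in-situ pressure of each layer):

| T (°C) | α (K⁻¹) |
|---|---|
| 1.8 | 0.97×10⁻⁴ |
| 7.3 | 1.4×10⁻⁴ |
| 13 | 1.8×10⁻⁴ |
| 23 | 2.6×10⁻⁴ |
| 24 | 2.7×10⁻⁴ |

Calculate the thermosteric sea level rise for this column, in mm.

138 mm

Layer 1 at 23 °C → α = 2.6×10⁻⁴ K⁻¹
Layer 2 at 13 °C → α = 1.8×10⁻⁴ K⁻¹
Layer 3 at 1.8 °C → α = 0.97×10⁻⁴ K⁻¹
0–160 m: 1.6 × 2.6×10⁻⁴ × 160 = 0.06656 m
Layer 2: 510 × 0.36 × 1.8×10⁻⁴ = 0.033048 m
670–2270 m: 0.97×10⁻⁴ × 0.25 × 1600 = 0.03880 m
Δh = 0.06656 + 0.033048 + 0.03880 = 0.138408 m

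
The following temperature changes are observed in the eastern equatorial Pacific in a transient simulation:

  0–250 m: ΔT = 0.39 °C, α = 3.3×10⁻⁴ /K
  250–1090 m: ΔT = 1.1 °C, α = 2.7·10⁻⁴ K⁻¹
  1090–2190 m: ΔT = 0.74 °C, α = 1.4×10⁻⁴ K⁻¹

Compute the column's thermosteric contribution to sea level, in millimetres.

Layer 1: 0.39 × 3.3×10⁻⁴ × 250 = 0.032175 m
1.1 × 840 × 2.7×10⁻⁴ = 0.24948 m
1090–2190 m: 1.4×10⁻⁴ × 0.74 × 1100 = 0.11396 m
Δh = 0.032175 + 0.24948 + 0.11396 = 0.395615 m

Δh = 396 mm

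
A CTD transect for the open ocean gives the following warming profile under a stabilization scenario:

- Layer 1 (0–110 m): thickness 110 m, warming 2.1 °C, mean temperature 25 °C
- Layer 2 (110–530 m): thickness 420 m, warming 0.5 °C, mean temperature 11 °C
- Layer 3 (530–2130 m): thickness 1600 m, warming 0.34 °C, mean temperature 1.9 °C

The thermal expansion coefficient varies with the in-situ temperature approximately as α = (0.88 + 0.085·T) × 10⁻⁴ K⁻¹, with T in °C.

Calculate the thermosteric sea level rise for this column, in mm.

Layer 1: α = (0.88 + 0.085×25)×10⁻⁴ = 3.005×10⁻⁴ K⁻¹
Layer 2: α = (0.88 + 0.085×11)×10⁻⁴ = 1.815×10⁻⁴ K⁻¹
Layer 3: α = (0.88 + 0.085×1.9)×10⁻⁴ = 1.0415×10⁻⁴ K⁻¹
3.005×10⁻⁴ × 2.1 × 110 = 0.0694155 m
Layer 2: 1.815×10⁻⁴ × 420 × 0.5 = 0.038115 m
1.0415×10⁻⁴ × 0.34 × 1600 = 0.0566576 m
Δh = 0.0694155 + 0.038115 + 0.0566576 = 0.1641881 m ≈ 164 mm

about 164 mm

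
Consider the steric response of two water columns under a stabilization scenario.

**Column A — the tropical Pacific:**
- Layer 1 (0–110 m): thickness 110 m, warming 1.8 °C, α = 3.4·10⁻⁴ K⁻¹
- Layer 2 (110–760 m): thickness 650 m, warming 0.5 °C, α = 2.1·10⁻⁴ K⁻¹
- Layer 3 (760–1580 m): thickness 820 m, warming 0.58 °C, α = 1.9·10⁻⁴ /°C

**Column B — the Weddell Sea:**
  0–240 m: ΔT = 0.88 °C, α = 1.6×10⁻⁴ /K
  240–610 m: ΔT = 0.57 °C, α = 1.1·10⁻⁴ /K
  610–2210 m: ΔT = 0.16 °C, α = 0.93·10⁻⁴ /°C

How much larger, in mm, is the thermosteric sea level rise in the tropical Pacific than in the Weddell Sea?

A 0–110 m: 110 × 3.4×10⁻⁴ × 1.8 = 0.06732 m
A 110–760 m: 0.5 × 650 × 2.1×10⁻⁴ = 0.06825 m
A 760–1580 m: 1.9×10⁻⁴ × 820 × 0.58 = 0.090364 m
A total: 0.225934 m
B 0–240 m: 1.6×10⁻⁴ × 0.88 × 240 = 0.033792 m
B Layer 2: 1.1×10⁻⁴ × 0.57 × 370 = 0.023199 m
B Layer 3: 1600 × 0.16 × 0.93×10⁻⁴ = 0.023808 m
B total: 0.080799 m
Difference: 0.225934 − 0.080799 = 0.145135 m

150 mm larger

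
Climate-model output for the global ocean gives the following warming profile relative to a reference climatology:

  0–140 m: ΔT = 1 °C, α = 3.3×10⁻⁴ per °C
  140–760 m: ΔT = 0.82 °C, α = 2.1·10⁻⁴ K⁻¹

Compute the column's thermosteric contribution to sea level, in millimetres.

about 153 mm

Layer 1: 1 × 3.3×10⁻⁴ × 140 = 0.04620 m
620 × 2.1×10⁻⁴ × 0.82 = 0.106764 m
Δh = 0.04620 + 0.106764 = 0.152964 m ≈ 153 mm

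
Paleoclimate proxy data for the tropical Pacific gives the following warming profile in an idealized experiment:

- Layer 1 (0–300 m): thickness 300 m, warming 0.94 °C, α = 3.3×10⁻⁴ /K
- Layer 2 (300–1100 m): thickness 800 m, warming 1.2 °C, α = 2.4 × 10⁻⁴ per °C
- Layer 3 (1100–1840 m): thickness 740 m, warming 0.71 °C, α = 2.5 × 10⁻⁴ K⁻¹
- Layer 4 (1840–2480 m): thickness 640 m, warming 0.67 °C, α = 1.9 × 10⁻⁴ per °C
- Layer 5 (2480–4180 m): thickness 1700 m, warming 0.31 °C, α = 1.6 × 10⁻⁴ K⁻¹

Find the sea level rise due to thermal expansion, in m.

0.621 m

Layer 1: 3.3×10⁻⁴ × 0.94 × 300 = 0.09306 m
1.2 × 2.4×10⁻⁴ × 800 = 0.23040 m
740 × 0.71 × 2.5×10⁻⁴ = 0.13135 m
1.9×10⁻⁴ × 0.67 × 640 = 0.081472 m
1.6×10⁻⁴ × 1700 × 0.31 = 0.08432 m
Δh = 0.09306 + 0.23040 + 0.13135 + 0.081472 + 0.08432 = 0.620602 m ≈ 0.621 m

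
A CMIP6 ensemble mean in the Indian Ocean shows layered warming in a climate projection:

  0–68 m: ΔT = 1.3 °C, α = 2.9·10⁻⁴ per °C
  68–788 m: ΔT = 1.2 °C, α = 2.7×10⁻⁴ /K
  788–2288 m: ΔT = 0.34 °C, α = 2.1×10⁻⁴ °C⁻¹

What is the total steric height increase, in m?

68 × 2.9×10⁻⁴ × 1.3 = 0.025636 m
720 × 2.7×10⁻⁴ × 1.2 = 0.23328 m
0.34 × 1500 × 2.1×10⁻⁴ = 0.10710 m
Δh = 0.025636 + 0.23328 + 0.10710 = 0.366016 m ≈ 0.366 m

Δh = 0.366 m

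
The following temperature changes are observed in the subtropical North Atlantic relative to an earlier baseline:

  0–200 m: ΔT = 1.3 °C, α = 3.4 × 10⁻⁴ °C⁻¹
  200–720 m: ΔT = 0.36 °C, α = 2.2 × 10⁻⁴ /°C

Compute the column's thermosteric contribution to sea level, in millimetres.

0–200 m: 200 × 3.4×10⁻⁴ × 1.3 = 0.08840 m
Layer 2: 2.2×10⁻⁴ × 520 × 0.36 = 0.041184 m
Δh = 0.08840 + 0.041184 = 0.129584 m ≈ 130 mm

130 mm of thermosteric rise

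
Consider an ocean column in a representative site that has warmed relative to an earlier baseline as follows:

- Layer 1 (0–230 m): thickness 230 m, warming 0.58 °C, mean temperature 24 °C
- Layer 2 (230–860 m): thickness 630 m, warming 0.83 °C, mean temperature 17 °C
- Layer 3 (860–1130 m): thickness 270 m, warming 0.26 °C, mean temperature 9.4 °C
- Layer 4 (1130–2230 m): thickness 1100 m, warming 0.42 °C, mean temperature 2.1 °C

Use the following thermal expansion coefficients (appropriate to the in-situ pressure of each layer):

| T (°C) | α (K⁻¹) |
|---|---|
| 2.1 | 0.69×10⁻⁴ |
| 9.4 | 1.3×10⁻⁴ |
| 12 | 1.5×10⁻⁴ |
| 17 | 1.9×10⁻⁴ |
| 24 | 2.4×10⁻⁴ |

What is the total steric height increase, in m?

Layer 1 at 24 °C → α = 2.4×10⁻⁴ K⁻¹
Layer 2 at 17 °C → α = 1.9×10⁻⁴ K⁻¹
Layer 3 at 9.4 °C → α = 1.3×10⁻⁴ K⁻¹
Layer 4 at 2.1 °C → α = 0.69×10⁻⁴ K⁻¹
2.4×10⁻⁴ × 230 × 0.58 = 0.032016 m
630 × 1.9×10⁻⁴ × 0.83 = 0.099351 m
1.3×10⁻⁴ × 270 × 0.26 = 0.009126 m
1130–2230 m: 1100 × 0.42 × 0.69×10⁻⁴ = 0.031878 m
Δh = 0.032016 + 0.099351 + 0.009126 + 0.031878 = 0.172371 m ≈ 0.17 m

about 0.17 m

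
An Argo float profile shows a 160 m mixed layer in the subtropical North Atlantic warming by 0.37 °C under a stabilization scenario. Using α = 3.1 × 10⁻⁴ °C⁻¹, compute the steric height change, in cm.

about 1.8 cm

Δh = αΔT·H = 3.1×10⁻⁴ × 0.37 × 160 = 0.018352 m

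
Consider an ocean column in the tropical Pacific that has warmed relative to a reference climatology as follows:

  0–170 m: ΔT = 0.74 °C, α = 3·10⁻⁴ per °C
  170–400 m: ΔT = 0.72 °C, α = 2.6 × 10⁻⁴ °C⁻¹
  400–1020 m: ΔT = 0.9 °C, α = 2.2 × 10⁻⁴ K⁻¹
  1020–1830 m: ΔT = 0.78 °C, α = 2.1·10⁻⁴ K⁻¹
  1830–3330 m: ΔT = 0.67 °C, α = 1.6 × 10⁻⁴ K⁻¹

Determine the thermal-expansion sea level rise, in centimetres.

49.7 cm of thermosteric rise

Layer 1: 170 × 3×10⁻⁴ × 0.74 = 0.03774 m
170–400 m: 230 × 2.6×10⁻⁴ × 0.72 = 0.043056 m
400–1020 m: 2.2×10⁻⁴ × 620 × 0.9 = 0.12276 m
0.78 × 810 × 2.1×10⁻⁴ = 0.132678 m
Layer 5: 1500 × 1.6×10⁻⁴ × 0.67 = 0.16080 m
Δh = 0.03774 + 0.043056 + 0.12276 + 0.132678 + 0.16080 = 0.497034 m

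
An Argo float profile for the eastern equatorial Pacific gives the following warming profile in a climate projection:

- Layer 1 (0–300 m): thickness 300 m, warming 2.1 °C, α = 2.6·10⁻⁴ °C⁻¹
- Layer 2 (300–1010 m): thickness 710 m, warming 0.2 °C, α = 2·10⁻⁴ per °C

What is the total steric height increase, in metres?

Δh ≈ 0.192 m

Layer 1: 2.6×10⁻⁴ × 2.1 × 300 = 0.16380 m
Layer 2: 2×10⁻⁴ × 0.2 × 710 = 0.02840 m
Δh = 0.16380 + 0.02840 = 0.19220 m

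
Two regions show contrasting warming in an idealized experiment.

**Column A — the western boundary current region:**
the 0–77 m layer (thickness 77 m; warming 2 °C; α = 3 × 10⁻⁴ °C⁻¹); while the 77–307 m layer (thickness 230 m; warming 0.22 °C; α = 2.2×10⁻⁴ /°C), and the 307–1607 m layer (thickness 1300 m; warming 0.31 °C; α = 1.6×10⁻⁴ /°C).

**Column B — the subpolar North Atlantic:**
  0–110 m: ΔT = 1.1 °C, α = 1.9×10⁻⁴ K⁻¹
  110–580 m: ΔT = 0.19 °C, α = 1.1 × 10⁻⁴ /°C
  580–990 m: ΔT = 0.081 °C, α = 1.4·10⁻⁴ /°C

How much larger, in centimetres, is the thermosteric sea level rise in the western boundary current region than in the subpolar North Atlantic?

8.4 cm

A 2 × 77 × 3×10⁻⁴ = 0.04620 m
A 230 × 0.22 × 2.2×10⁻⁴ = 0.011132 m
A 307–1607 m: 1.6×10⁻⁴ × 1300 × 0.31 = 0.06448 m
A total: 0.121812 m
B 110 × 1.9×10⁻⁴ × 1.1 = 0.02299 m
B Layer 2: 0.19 × 470 × 1.1×10⁻⁴ = 0.009823 m
B 580–990 m: 0.081 × 410 × 1.4×10⁻⁴ = 0.0046494 m
B total: 0.0374624 m
Difference: 0.121812 − 0.0374624 = 0.0843496 m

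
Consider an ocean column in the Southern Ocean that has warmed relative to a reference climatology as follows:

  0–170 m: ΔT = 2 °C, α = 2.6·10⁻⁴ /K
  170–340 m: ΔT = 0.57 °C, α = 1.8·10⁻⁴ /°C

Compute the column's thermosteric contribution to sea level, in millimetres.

Δh = 106 mm

Layer 1: 2.6×10⁻⁴ × 2 × 170 = 0.08840 m
170–340 m: 170 × 0.57 × 1.8×10⁻⁴ = 0.017442 m
Δh = 0.08840 + 0.017442 = 0.105842 m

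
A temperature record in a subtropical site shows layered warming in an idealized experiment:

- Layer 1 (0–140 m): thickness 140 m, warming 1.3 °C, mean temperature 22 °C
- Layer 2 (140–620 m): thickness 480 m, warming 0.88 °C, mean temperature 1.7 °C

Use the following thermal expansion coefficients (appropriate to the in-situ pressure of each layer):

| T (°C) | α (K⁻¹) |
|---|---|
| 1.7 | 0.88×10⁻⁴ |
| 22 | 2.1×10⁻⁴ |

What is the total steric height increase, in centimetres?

Layer 1 at 22 °C → α = 2.1×10⁻⁴ K⁻¹
Layer 2 at 1.7 °C → α = 0.88×10⁻⁴ K⁻¹
Layer 1: 1.3 × 140 × 2.1×10⁻⁴ = 0.03822 m
Layer 2: 480 × 0.88×10⁻⁴ × 0.88 = 0.0371712 m
Δh = 0.03822 + 0.0371712 = 0.0753912 m

Δh = 7.54 cm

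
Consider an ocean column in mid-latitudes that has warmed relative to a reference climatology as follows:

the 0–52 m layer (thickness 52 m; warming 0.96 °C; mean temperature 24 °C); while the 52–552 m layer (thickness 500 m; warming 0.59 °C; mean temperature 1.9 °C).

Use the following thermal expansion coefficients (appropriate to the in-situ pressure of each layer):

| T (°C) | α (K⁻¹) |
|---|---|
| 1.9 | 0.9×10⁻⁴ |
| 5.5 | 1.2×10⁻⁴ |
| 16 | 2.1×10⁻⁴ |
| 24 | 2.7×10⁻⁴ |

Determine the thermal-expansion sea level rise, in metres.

0.040 m

Layer 1 at 24 °C → α = 2.7×10⁻⁴ K⁻¹
Layer 2 at 1.9 °C → α = 0.9×10⁻⁴ K⁻¹
Layer 1: 0.96 × 52 × 2.7×10⁻⁴ = 0.0134784 m
500 × 0.59 × 0.9×10⁻⁴ = 0.02655 m
Δh = 0.0134784 + 0.02655 = 0.0400284 m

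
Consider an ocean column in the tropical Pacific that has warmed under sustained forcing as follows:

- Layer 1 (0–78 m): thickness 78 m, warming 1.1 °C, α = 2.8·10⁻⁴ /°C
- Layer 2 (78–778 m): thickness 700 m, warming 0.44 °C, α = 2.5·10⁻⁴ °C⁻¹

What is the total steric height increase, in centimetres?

2.8×10⁻⁴ × 1.1 × 78 = 0.024024 m
2.5×10⁻⁴ × 0.44 × 700 = 0.07700 m
Δh = 0.024024 + 0.07700 = 0.101024 m

Δh ≈ 10.1 cm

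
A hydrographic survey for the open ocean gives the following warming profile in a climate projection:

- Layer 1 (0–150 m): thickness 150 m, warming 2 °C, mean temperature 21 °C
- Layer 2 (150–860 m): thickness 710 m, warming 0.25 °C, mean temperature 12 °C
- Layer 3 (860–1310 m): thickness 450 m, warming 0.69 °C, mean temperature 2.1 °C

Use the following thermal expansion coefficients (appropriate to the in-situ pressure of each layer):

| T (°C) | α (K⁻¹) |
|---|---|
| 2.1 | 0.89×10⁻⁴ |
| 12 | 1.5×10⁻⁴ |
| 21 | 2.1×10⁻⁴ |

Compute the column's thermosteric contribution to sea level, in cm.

Layer 1 at 21 °C → α = 2.1×10⁻⁴ K⁻¹
Layer 2 at 12 °C → α = 1.5×10⁻⁴ K⁻¹
Layer 3 at 2.1 °C → α = 0.89×10⁻⁴ K⁻¹
Layer 1: 150 × 2.1×10⁻⁴ × 2 = 0.06300 m
Layer 2: 0.25 × 710 × 1.5×10⁻⁴ = 0.026625 m
450 × 0.69 × 0.89×10⁻⁴ = 0.0276345 m
Δh = 0.06300 + 0.026625 + 0.0276345 = 0.1172595 m ≈ 11.7 cm

Δh ≈ 11.7 cm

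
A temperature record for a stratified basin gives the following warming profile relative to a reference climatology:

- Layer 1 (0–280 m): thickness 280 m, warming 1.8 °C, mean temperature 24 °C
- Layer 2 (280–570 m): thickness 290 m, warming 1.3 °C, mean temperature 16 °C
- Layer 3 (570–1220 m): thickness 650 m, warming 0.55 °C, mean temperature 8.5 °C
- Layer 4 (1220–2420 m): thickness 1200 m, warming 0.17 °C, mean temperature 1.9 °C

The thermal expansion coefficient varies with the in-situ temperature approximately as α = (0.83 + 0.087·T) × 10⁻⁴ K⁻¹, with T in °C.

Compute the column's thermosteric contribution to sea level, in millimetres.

Δh ≈ 307 mm

Layer 1: α = (0.83 + 0.087×24)×10⁻⁴ = 2.918×10⁻⁴ K⁻¹
Layer 2: α = (0.83 + 0.087×16)×10⁻⁴ = 2.222×10⁻⁴ K⁻¹
Layer 3: α = (0.83 + 0.087×8.5)×10⁻⁴ = 1.5695×10⁻⁴ K⁻¹
Layer 4: α = (0.83 + 0.087×1.9)×10⁻⁴ = 0.9953×10⁻⁴ K⁻¹
2.918×10⁻⁴ × 280 × 1.8 = 0.1470672 m
Layer 2: 2.222×10⁻⁴ × 290 × 1.3 = 0.0837694 m
1.5695×10⁻⁴ × 0.55 × 650 = 0.056109625 m
1200 × 0.9953×10⁻⁴ × 0.17 = 0.02030412 m
Δh = 0.1470672 + 0.0837694 + 0.056109625 + 0.02030412 = 0.307250345 m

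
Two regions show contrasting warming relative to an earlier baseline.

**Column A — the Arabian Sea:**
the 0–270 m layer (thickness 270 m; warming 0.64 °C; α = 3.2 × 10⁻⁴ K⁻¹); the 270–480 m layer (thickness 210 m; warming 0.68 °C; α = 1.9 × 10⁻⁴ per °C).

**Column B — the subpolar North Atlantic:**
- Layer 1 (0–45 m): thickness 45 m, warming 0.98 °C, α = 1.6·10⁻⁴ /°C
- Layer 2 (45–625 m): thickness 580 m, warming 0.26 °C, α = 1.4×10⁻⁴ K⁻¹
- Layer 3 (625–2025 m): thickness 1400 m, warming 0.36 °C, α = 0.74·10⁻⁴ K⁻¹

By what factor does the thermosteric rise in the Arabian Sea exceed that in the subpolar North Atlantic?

≈ 1.3×

A 0–270 m: 3.2×10⁻⁴ × 0.64 × 270 = 0.055296 m
A 270–480 m: 1.9×10⁻⁴ × 0.68 × 210 = 0.027132 m
A total: 0.082428 m
B Layer 1: 0.98 × 1.6×10⁻⁴ × 45 = 0.007056 m
B Layer 2: 1.4×10⁻⁴ × 580 × 0.26 = 0.021112 m
B Layer 3: 1400 × 0.74×10⁻⁴ × 0.36 = 0.037296 m
B total: 0.065464 m
Ratio: 0.082428 / 0.065464 ≈ 1.259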